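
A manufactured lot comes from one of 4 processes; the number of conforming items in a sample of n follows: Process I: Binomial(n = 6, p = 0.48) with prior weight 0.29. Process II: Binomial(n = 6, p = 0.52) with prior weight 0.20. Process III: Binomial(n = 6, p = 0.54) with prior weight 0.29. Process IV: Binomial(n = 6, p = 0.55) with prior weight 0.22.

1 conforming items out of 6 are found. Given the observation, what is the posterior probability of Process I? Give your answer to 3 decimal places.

0.395

By Bayes' theorem, P(k | x) = w_k f_k(x) / Σ_j w_j f_j(x).
Binomial probabilities:
  L_I = C(6,1)·0.48^1·0.52^5 = 6·0.48·0.0380204 = 0.109499
  L_II = C(6,1)·0.52^1·0.48^5 = 6·0.52·0.0254804 = 0.0794988
  L_III = C(6,1)·0.54^1·0.46^5 = 6·0.54·0.0205963 = 0.066732
  L_IV = C(6,1)·0.55^1·0.45^5 = 6·0.55·0.0184528 = 0.0608943
Multiply by the mixture weights:
  w_I·L_I = 0.29 × 0.109499 = 0.0317546
  w_II·L_II = 0.20 × 0.0794988 = 0.0158998
  w_III·L_III = 0.29 × 0.066732 = 0.0193523
  w_IV·L_IV = 0.22 × 0.0608943 = 0.0133967
Normaliser: 0.0317546 + 0.0158998 + 0.0193523 + 0.0133967 = 0.0804034
P(Process I | 1 conforming items out of 6) ≈ 0.395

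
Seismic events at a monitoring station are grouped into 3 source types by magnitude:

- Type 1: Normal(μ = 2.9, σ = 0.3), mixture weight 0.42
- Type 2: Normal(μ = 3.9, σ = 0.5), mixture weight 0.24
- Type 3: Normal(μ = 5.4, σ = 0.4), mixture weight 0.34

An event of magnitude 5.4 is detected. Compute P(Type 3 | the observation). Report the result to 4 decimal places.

By Bayes' theorem, P(k | x) = π_k f_k(x) / Σ_j π_j f_j(x).
Normal densities:
  p_1 = 1.10693e-15
  p_2 = 0.0088637
  p_3 = 0.997356
Prior × likelihood for each component:
  π_1·p_1 = 0.42 × 1.10693e-15 = 4.6491e-16
  π_2·p_2 = 0.24 × 0.0088637 = 0.00212729
  π_3·p_3 = 0.34 × 0.997356 = 0.339101
Denominator: 4.6491e-16 + 0.00212729 + 0.339101 = 0.341228
P(Type 3 | the observation) ≈ 0.9938

0.9938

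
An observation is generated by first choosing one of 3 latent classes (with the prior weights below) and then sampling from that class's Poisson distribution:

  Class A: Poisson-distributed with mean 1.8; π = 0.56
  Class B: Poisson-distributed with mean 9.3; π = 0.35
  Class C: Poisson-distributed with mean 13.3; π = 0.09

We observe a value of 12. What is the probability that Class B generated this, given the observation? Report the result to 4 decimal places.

0.7437

The responsibility of component k is π_k f_k(x) divided by Σ_j π_j f_j(x).
Component likelihoods at x = 12:
  p_A = 3.99211e-07
  p_B = 0.079895
  p_C = 0.107094
Multiply by the mixture weights:
  π_A·p_A = 0.56 × 3.99211e-07 = 2.23558e-07
  π_B·p_B = 0.35 × 0.079895 = 0.0279633
  π_C·p_C = 0.09 × 0.107094 = 0.00963848
Normaliser: 2.23558e-07 + 0.0279633 + 0.00963848 = 0.037602
P(Class B | x) = 0.0279633 / 0.037602 ≈ 0.7437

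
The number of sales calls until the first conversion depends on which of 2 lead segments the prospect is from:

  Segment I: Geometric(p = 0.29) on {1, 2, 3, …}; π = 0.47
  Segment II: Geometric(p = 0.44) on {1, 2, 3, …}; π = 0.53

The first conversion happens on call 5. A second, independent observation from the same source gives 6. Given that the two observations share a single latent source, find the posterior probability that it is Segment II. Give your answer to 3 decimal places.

0.235

Posterior ∝ prior × likelihood, so P(k | x) ∝ P(Z=k) f_k(x); normalise over all components.
Since both observations come from the same component, the likelihood for component k is f_k(x₁)·f_k(x₂).
  L_I = [0.0736939] × [0.0523227] = 0.00385586
  L_II = [0.0432718] × [0.0242322] = 0.00104857
Prior × likelihood for each component:
  P(Z=I)·L_I = 0.47 × 0.00385586 = 0.00181225
  P(Z=II)·L_II = 0.53 × 0.00104857 = 0.000555742
Denominator: 0.00181225 + 0.000555742 = 0.002368
P(Segment II | x) ≈ 0.235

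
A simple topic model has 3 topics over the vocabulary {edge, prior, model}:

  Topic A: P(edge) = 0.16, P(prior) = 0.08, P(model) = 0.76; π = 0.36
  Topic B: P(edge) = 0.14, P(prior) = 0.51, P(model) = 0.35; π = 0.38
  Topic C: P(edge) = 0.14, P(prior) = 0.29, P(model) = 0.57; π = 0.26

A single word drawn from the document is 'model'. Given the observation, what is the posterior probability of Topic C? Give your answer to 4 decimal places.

Posterior ∝ prior × likelihood, so P(k | x) ∝ π_k f_k(x); normalise over all components.
Categorical probabilities:
  f_A = 0.76
  f_B = 0.35
  f_C = 0.57
Unnormalised posteriors:
  π_A·f_A = 0.36 × 0.76 = 0.2736
  π_B·f_B = 0.38 × 0.35 = 0.133
  π_C·f_C = 0.26 × 0.57 = 0.1482
Denominator: 0.2736 + 0.133 + 0.1482 = 0.5548
Responsibility of Topic C: 0.1482 / 0.5548 ≈ 0.2671

0.2671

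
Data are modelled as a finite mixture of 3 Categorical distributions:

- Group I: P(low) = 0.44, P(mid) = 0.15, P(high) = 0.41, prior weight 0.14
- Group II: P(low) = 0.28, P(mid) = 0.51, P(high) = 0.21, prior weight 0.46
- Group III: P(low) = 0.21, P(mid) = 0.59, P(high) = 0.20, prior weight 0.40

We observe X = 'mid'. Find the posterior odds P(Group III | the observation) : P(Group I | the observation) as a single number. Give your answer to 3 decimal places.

11.238

Since P(k|x) ∝ π_k f_k(x), the posterior odds are π_i f_i(x) / (π_j f_j(x)).
Categorical probabilities:
  f_I = 0.15
  f_II = 0.51
  f_III = 0.59
Posterior odds = (π_III·f_III) / (π_I·f_I) = (0.40·0.59) / (0.14·0.15) = 0.236 / 0.021 ≈ 11.238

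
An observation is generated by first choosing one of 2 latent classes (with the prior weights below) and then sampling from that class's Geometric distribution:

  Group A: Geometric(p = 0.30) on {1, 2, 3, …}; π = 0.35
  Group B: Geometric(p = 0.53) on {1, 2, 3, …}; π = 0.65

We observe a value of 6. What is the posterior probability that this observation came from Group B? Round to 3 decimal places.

0.309

The responsibility of component k is P(Z=k) f_k(x) divided by Σ_j P(Z=j) f_j(x).
Component likelihoods at x = 6:
  f_A = 0.050421
  f_B = 0.0121553
Prior × likelihood for each component:
  P(Z=A)·f_A = 0.35 × 0.050421 = 0.0176473
  P(Z=B)·f_B = 0.65 × 0.0121553 = 0.00790094
Sum: 0.0176473 + 0.00790094 = 0.0255483
P(Group B | 6) = 0.00790094 / 0.0255483 ≈ 0.309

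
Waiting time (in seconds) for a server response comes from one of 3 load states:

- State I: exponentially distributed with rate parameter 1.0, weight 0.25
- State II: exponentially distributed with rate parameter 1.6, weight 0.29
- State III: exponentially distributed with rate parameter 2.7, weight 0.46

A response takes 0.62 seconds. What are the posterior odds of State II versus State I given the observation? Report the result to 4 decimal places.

1.2794

Only the two components matter; the odds are (π_i f_i(x)) / (π_j f_j(x)).
Evaluate each component's likelihood at the observed value:
  L_I = 1.0·e^(−1.0·0.62) = 1.0·e^(−0.6200) = 0.537944
  L_II = 1.6·e^(−1.6·0.62) = 1.6·e^(−0.9920) = 0.593335
  L_III = 2.7·e^(−2.7·0.62) = 2.7·e^(−1.6740) = 0.506238
Odds = (0.29/0.25) × (0.593335/0.537944) = 1.16 × 1.10297 ≈ 1.2794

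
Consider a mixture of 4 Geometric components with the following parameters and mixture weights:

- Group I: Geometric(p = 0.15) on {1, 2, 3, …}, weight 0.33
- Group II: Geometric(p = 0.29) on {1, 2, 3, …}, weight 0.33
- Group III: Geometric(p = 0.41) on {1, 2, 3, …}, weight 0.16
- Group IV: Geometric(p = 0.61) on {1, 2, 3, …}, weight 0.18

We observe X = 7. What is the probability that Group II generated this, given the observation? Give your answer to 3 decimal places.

0.360

Posterior ∝ prior × likelihood, so P(k | x) ∝ π_k f_k(x); normalise over all components.
Geometric probabilities:
  f_I = 0.0565724
  f_II = 0.0371491
  f_III = 0.017294
  f_IV = 0.00214643
Multiply by the mixture weights:
  π_I·f_I = 0.33 × 0.0565724 = 0.0186689
  π_II·f_II = 0.33 × 0.0371491 = 0.0122592
  π_III·f_III = 0.16 × 0.017294 = 0.00276704
  π_IV·f_IV = 0.18 × 0.00214643 = 0.000386358
Denominator: 0.0186689 + 0.0122592 + 0.00276704 + 0.000386358 = 0.0340815
P(Group II | 7) = 0.0122592 / 0.0340815 ≈ 0.360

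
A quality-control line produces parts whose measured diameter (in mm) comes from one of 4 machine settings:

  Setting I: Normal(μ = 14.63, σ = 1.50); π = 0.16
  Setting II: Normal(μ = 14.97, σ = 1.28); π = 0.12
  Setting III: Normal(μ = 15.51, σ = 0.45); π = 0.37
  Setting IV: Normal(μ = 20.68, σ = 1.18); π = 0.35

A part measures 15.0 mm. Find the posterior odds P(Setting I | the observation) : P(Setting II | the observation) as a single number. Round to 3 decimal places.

1.104

The posterior odds equal the prior odds times the likelihood ratio: (π_i/π_j)·(f_i(x)/f_j(x)).
Normal densities:
  p_I = (1/(1.50·√(2π)))·exp(−(15.0−14.63)²/(2·1.50²)) = 0.265962·exp(-0.03042) = 0.257992
  p_II = (1/(1.28·√(2π)))·exp(−(15.0−14.97)²/(2·1.28²)) = 0.311674·exp(-0.00027) = 0.311588
  p_III = (1/(0.45·√(2π)))·exp(−(15.0−15.51)²/(2·0.45²)) = 0.886538·exp(-0.64222) = 0.466427
  p_IV = (1/(1.18·√(2π)))·exp(−(15.0−20.68)²/(2·1.18²)) = 0.338087·exp(-11.58518) = 3.14521e-06
Posterior odds = (π_I·p_I) / (π_II·p_II) = (0.16·0.257992) / (0.12·0.311588) = 0.0412788 / 0.0373906 ≈ 1.104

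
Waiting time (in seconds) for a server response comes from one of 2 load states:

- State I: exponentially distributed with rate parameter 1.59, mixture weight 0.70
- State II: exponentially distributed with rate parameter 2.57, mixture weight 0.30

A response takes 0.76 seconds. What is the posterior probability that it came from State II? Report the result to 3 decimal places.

0.248

P(component k | x) = π_k·f_k(x) / marginal(x), where marginal(x) = Σ_j π_j·f_j(x).
Evaluate each component's likelihood at the observed value:
  f_I = 1.59·e^(−1.59·0.76) = 1.59·e^(−1.2084) = 0.474893
  f_II = 2.57·e^(−2.57·0.76) = 2.57·e^(−1.9532) = 0.364476
Prior × likelihood for each component:
  π_I·f_I = 0.70 × 0.474893 = 0.332425
  π_II·f_II = 0.30 × 0.364476 = 0.109343
Marginal: 0.332425 + 0.109343 = 0.441768
Responsibility of State II: 0.109343 / 0.441768 ≈ 0.248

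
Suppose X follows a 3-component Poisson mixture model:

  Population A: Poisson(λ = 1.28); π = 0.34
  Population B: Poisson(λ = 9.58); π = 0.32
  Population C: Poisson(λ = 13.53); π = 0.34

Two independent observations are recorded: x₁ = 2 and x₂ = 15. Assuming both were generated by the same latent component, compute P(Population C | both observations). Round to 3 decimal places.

P(component k | x) = P(Z=k)·f_k(x) / marginal(x), where marginal(x) = Σ_j P(Z=j)·f_j(x).
Since both observations come from the same component, the likelihood for component k is f_k(x₁)·f_k(x₂).
  p_A = [0.227768] × [8.62488e-12] = 1.96447e-12
  p_B = [0.00317073] × [0.0277614] = 8.80241e-05
  p_C = [0.000121776] × [0.0948338] = 1.15485e-05
Weight by the priors:
  P(Z=A)·p_A = 0.34 × 1.96447e-12 = 6.67921e-13
  P(Z=B)·p_B = 0.32 × 8.80241e-05 = 2.81677e-05
  P(Z=C)·p_C = 0.34 × 1.15485e-05 = 3.92648e-06
Evidence: 6.67921e-13 + 2.81677e-05 + 3.92648e-06 = 3.20942e-05
So the posterior for Population C is 3.92648e-06 / 3.20942e-05 ≈ 0.122.

0.122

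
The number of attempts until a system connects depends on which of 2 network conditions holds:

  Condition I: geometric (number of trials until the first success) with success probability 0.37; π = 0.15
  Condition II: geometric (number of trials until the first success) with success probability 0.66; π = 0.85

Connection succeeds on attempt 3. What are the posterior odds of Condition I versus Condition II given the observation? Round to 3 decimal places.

0.340

Only the two components matter; the odds are (π_i f_i(x)) / (π_j f_j(x)).
Geometric probabilities:
  f_I = 0.37·(1−0.37)^2 = 0.37·0.3969 = 0.146853
  f_II = 0.66·(1−0.66)^2 = 0.66·0.1156 = 0.076296
0.022028 / 0.0648516 ≈ 0.340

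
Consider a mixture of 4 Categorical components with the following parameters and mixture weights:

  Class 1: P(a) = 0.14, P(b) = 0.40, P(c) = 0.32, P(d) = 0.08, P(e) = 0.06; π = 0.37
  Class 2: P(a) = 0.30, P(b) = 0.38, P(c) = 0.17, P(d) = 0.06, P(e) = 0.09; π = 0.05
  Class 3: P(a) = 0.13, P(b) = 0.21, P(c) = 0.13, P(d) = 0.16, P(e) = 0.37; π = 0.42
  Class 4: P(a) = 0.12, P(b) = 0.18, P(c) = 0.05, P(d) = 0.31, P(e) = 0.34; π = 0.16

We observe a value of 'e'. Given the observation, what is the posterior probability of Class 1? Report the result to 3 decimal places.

0.094

P(component k | x) = w_k·f_k(x) / marginal(x), where marginal(x) = Σ_j w_j·f_j(x).
Categorical probabilities:
  p_1 = P(e | comp) = 0.06
  p_2 = P(e | comp) = 0.09
  p_3 = P(e | comp) = 0.37
  p_4 = P(e | comp) = 0.34
Prior × likelihood for each component:
  w_1·p_1 = 0.37 × 0.06 = 0.0222
  w_2·p_2 = 0.05 × 0.09 = 0.0045
  w_3·p_3 = 0.42 × 0.37 = 0.1554
  w_4·p_4 = 0.16 × 0.34 = 0.0544
Marginal: 0.0222 + 0.0045 + 0.1554 + 0.0544 = 0.2365
Responsibility of Class 1: 0.0222 / 0.2365 ≈ 0.094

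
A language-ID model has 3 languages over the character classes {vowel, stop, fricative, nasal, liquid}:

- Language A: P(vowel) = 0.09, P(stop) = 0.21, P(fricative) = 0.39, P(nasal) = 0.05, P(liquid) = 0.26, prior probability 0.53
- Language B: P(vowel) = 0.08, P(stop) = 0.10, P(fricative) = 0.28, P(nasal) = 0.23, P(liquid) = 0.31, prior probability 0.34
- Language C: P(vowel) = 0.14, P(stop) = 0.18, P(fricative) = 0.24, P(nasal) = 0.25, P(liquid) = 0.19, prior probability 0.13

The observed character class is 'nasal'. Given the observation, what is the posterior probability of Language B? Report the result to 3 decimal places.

0.570

Apply Bayes' rule: the posterior for each component is proportional to its prior times its likelihood at x.
Component likelihoods at x = 'nasal':
  p_A = 0.05
  p_B = 0.23
  p_C = 0.25
Multiply by the mixture weights:
  P(Z=A)·p_A = 0.53 × 0.05 = 0.0265
  P(Z=B)·p_B = 0.34 × 0.23 = 0.0782
  P(Z=C)·p_C = 0.13 × 0.25 = 0.0325
Marginal: 0.0265 + 0.0782 + 0.0325 = 0.1372
Responsibility of Language B: 0.0782 / 0.1372 ≈ 0.570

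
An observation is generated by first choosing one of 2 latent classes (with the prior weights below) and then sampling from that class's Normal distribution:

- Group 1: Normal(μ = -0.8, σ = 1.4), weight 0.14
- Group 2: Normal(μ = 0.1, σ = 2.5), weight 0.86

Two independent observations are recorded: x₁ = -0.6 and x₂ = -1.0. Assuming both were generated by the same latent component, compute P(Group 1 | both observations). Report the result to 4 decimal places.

0.3682

Apply Bayes' rule: the posterior for each component is proportional to its prior times its likelihood at x.
Since both observations come from the same component, the likelihood for component k is f_k(x₁)·f_k(x₂).
  p_1 = [0.282066] × [0.282066] = 0.0795611
  p_2 = [0.153443] × [0.144854] = 0.0222268
Unnormalised posteriors:
  π_1·p_1 = 0.14 × 0.0795611 = 0.0111386
  π_2·p_2 = 0.86 × 0.0222268 = 0.019115
Denominator: 0.0111386 + 0.019115 = 0.0302536
So the posterior for Group 1 is 0.0111386 / 0.0302536 ≈ 0.3682.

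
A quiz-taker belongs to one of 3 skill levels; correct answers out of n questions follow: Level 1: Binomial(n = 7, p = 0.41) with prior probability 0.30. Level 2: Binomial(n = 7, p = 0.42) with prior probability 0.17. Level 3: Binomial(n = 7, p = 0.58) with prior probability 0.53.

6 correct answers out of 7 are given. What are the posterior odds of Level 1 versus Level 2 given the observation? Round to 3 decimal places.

Since P(k|x) ∝ w_k f_k(x), the posterior odds are w_i f_i(x) / (w_j f_j(x)).
Binomial probabilities:
  p_1 = C(7,6)·0.41^6·0.59^1 = 7·0.0047501·0.59 = 0.0196179
  p_2 = C(7,6)·0.42^6·0.58^1 = 7·0.00548903·0.58 = 0.0222855
  p_3 = C(7,6)·0.58^6·0.42^1 = 7·0.0380687·0.42 = 0.111922
Odds = (0.30/0.17) × (0.0196179/0.0222855) = 1.76471 × 0.880301 ≈ 1.553

1.553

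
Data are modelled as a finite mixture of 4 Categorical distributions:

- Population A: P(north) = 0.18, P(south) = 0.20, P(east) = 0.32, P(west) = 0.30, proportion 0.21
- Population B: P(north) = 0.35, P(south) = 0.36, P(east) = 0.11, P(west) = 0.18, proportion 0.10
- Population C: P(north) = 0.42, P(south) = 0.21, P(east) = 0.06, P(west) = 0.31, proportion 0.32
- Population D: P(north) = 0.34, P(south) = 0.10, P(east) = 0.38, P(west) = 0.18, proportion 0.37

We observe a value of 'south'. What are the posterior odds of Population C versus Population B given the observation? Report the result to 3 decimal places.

1.867

Posterior odds = (P(Z=i) f_i(x)) / (P(Z=j) f_j(x)); the normalising sum cancels.
Component likelihoods at x = 'south':
  f_A = 0.2
  f_B = 0.36
  f_C = 0.21
  f_D = 0.1
Odds = (0.32/0.10) × (0.21/0.36) = 3.2 × 0.583333 ≈ 1.867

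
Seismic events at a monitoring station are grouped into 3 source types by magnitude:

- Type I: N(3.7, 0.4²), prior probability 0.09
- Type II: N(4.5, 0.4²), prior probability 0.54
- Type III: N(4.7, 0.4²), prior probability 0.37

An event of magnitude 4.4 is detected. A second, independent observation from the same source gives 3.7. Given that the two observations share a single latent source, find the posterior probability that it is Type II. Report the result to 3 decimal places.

Posterior ∝ prior × likelihood, so P(k | x) ∝ π_k f_k(x); normalise over all components.
Since both observations come from the same component, the likelihood for component k is f_k(x₁)·f_k(x₂).
  f_I = [(1/(0.4·√(2π)))·exp(−(4.4−3.7)²/(2·0.4²)) = 0.997356·exp(-1.53125) = 0.215693] × [0.997356] = 0.215123
  f_II = [(1/(0.4·√(2π)))·exp(−(4.4−4.5)²/(2·0.4²)) = 0.997356·exp(-0.03125) = 0.96667] × [0.134977] = 0.130479
  f_III = [(1/(0.4·√(2π)))·exp(−(4.4−4.7)²/(2·0.4²)) = 0.997356·exp(-0.28125) = 0.752844] × [0.0438208] = 0.0329902
Multiply by the mixture weights:
  π_I·f_I = 0.09 × 0.215123 = 0.0193611
  π_II·f_II = 0.54 × 0.130479 = 0.0704585
  π_III·f_III = 0.37 × 0.0329902 = 0.0122064
Marginal: 0.0193611 + 0.0704585 + 0.0122064 = 0.102026
So the posterior for Type II is 0.0704585 / 0.102026 ≈ 0.691.

0.691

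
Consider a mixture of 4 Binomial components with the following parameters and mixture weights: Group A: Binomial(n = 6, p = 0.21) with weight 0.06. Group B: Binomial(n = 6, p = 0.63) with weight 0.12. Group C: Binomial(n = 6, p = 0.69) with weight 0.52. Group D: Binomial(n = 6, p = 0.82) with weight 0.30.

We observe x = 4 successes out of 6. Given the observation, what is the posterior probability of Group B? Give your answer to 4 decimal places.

Apply Bayes' rule: the posterior for each component is proportional to its prior times its likelihood at x.
Evaluate each component's likelihood at the observed value:
  L_A = 0.0182063
  L_B = 0.323487
  L_C = 0.326747
  L_D = 0.219731
Unnormalised posteriors:
  w_A·L_A = 0.06 × 0.0182063 = 0.00109238
  w_B·L_B = 0.12 × 0.323487 = 0.0388184
  w_C·L_C = 0.52 × 0.326747 = 0.169908
  w_D·L_D = 0.30 × 0.219731 = 0.0659194
Marginal: 0.00109238 + 0.0388184 + 0.169908 + 0.0659194 = 0.275738
So the posterior for Group B is 0.0388184 / 0.275738 ≈ 0.1408.

0.1408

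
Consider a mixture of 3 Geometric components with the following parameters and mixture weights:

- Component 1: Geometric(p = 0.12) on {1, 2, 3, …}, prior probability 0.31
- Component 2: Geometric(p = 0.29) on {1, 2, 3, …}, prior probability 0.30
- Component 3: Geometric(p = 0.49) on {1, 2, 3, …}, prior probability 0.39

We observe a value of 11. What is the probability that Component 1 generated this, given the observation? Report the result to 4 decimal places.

By Bayes' theorem, P(k | x) = π_k f_k(x) / Σ_j π_j f_j(x).
Geometric probabilities:
  L_1 = 0.0334201
  L_2 = 0.00944021
  L_3 = 0.000583308
Multiply by the mixture weights:
  π_1·L_1 = 0.31 × 0.0334201 = 0.0103602
  π_2·L_2 = 0.30 × 0.00944021 = 0.00283206
  π_3·L_3 = 0.39 × 0.000583308 = 0.00022749
Sum: 0.0103602 + 0.00283206 + 0.00022749 = 0.0134198
So the posterior for Component 1 is 0.0103602 / 0.0134198 ≈ 0.7720.

0.7720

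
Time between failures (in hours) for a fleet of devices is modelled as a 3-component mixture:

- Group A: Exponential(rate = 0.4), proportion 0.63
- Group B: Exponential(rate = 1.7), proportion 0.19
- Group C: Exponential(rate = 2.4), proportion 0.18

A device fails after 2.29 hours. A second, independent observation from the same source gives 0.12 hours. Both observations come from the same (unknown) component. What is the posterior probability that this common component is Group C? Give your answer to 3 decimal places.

0.063

The responsibility of component k is w_k f_k(x) divided by Σ_j w_j f_j(x).
Since both observations come from the same component, the likelihood for component k is f_k(x₁)·f_k(x₂).
  p_A = [0.4·e^(−0.4·2.29) = 0.4·e^(−0.9160) = 0.160047] × [0.381254] = 0.0610183
  p_B = [1.7·e^(−1.7·2.29) = 1.7·e^(−3.8930) = 0.034653] × [1.38629] = 0.0480389
  p_C = [2.4·e^(−2.4·2.29) = 2.4·e^(−5.4960) = 0.00984756] × [1.79943] = 0.01772
Weight by the priors:
  w_A·p_A = 0.63 × 0.0610183 = 0.0384415
  w_B·p_B = 0.19 × 0.0480389 = 0.0091274
  w_C·p_C = 0.18 × 0.01772 = 0.0031896
Evidence: 0.0384415 + 0.0091274 + 0.0031896 = 0.0507585
So the posterior for Group C is 0.0031896 / 0.0507585 ≈ 0.063.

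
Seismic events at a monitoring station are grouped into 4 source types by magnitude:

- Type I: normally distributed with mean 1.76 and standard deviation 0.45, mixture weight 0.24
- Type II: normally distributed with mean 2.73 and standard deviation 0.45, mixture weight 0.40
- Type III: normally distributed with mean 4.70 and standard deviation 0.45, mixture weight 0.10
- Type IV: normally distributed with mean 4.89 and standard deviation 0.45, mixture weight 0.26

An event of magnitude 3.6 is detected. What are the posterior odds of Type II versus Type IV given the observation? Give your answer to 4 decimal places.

14.4513

Posterior odds = (w_i f_i(x)) / (w_j f_j(x)); the normalising sum cancels.
Normal densities:
  p_I = 0.000207592
  p_II = 0.136788
  p_III = 0.0446864
  p_IV = 0.0145623
Odds = (0.40/0.26) × (0.136788/0.0145623) = 1.53846 × 9.39333 ≈ 14.4513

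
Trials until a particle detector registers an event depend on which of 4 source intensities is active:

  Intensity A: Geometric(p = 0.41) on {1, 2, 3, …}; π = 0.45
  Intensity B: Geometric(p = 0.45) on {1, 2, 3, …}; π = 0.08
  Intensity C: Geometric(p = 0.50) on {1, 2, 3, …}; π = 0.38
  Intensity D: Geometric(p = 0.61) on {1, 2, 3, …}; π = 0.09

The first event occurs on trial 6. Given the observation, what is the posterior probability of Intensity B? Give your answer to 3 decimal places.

0.085

The responsibility of component k is P(Z=k) f_k(x) divided by Σ_j P(Z=j) f_j(x).
Geometric probabilities:
  f_A = 0.0293119
  f_B = 0.0226478
  f_C = 0.015625
  f_D = 0.00550368
Weight by the priors:
  P(Z=A)·f_A = 0.45 × 0.0293119 = 0.0131904
  P(Z=B)·f_B = 0.08 × 0.0226478 = 0.00181182
  P(Z=C)·f_C = 0.38 × 0.015625 = 0.0059375
  P(Z=D)·f_D = 0.09 × 0.00550368 = 0.000495331
Evidence: 0.0131904 + 0.00181182 + 0.0059375 + 0.000495331 = 0.021435
So the posterior for Intensity B is 0.00181182 / 0.021435 ≈ 0.085.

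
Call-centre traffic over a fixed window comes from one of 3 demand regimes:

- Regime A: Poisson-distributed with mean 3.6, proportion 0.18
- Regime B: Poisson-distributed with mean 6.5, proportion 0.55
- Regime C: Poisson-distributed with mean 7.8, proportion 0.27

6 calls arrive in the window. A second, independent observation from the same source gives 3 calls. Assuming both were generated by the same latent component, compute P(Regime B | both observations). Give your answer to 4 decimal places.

By Bayes' theorem, P(k | x) = P(Z=k) f_k(x) / Σ_j P(Z=j) f_j(x).
Since both observations come from the same component, the likelihood for component k is f_k(x₁)·f_k(x₂).
  p_A = [0.0826081] × [0.212469] = 0.0175517
  p_B = [0.157483] × [0.0688137] = 0.010837
  p_C = [0.128156] × [0.0324068] = 0.00415311
Weight by the priors:
  P(Z=A)·p_A = 0.18 × 0.0175517 = 0.0031593
  P(Z=B)·p_B = 0.55 × 0.010837 = 0.00596034
  P(Z=C)·p_C = 0.27 × 0.00415311 = 0.00112134
Normaliser: 0.0031593 + 0.00596034 + 0.00112134 = 0.010241
P(Regime B | data) ≈ 0.5820

0.5820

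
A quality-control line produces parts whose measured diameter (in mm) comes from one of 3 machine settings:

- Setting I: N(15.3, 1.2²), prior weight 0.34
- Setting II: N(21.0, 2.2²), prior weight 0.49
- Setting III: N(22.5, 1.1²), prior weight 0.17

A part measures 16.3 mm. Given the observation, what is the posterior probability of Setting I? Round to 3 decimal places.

0.898

The responsibility of component k is P(Z=k) f_k(x) divided by Σ_j P(Z=j) f_j(x).
Evaluate each component's likelihood at the observed value:
  p_I = (1/(1.2·√(2π)))·exp(−(16.3−15.3)²/(2·1.2²)) = 0.332452·exp(-0.34722) = 0.234927
  p_II = (1/(2.2·√(2π)))·exp(−(16.3−21.0)²/(2·2.2²)) = 0.181337·exp(-2.28202) = 0.0185104
  p_III = (1/(1.1·√(2π)))·exp(−(16.3−22.5)²/(2·1.1²)) = 0.362675·exp(-15.88430) = 4.582e-08
Prior × likelihood for each component:
  P(Z=I)·p_I = 0.34 × 0.234927 = 0.079875
  P(Z=II)·p_II = 0.49 × 0.0185104 = 0.00907011
  P(Z=III)·p_III = 0.17 × 4.582e-08 = 7.78939e-09
Normaliser: 0.079875 + 0.00907011 + 7.78939e-09 = 0.0889452
P(Setting I | data) ≈ 0.898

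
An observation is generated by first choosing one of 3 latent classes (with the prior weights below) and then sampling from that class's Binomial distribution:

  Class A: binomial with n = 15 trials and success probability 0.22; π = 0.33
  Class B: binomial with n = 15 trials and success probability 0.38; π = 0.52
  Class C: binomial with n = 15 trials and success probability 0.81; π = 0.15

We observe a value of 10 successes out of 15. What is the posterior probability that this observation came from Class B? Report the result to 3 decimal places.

P(component k | x) = π_k·f_k(x) / marginal(x), where marginal(x) = Σ_j π_j·f_j(x).
Binomial probabilities:
  L_A = 0.000230279
  L_B = 0.0172723
  L_C = 0.0904011
Unnormalised posteriors:
  π_A·L_A = 0.33 × 0.000230279 = 7.59922e-05
  π_B·L_B = 0.52 × 0.0172723 = 0.00898159
  π_C·L_C = 0.15 × 0.0904011 = 0.0135602
Sum: 7.59922e-05 + 0.00898159 + 0.0135602 = 0.0226177
So the posterior for Class B is 0.00898159 / 0.0226177 ≈ 0.397.

0.397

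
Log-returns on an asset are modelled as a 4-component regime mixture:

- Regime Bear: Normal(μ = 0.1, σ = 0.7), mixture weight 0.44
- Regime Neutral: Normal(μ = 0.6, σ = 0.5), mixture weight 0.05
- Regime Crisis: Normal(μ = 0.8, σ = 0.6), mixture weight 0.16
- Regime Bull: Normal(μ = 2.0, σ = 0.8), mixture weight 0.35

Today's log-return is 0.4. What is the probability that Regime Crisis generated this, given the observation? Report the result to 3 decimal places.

P(component k | x) = w_k·f_k(x) / marginal(x), where marginal(x) = Σ_j w_j·f_j(x).
Normal densities:
  L_Bear = 0.51991
  L_Neutral = 0.73654
  L_Crisis = 0.532413
  L_Bull = 0.0674887
Multiply by the mixture weights:
  w_Bear·L_Bear = 0.44 × 0.51991 = 0.22876
  w_Neutral·L_Neutral = 0.05 × 0.73654 = 0.036827
  w_Crisis·L_Crisis = 0.16 × 0.532413 = 0.0851861
  w_Bull·L_Bull = 0.35 × 0.0674887 = 0.023621
Denominator: 0.22876 + 0.036827 + 0.0851861 + 0.023621 = 0.374394
P(Regime Crisis | data) ≈ 0.228

0.228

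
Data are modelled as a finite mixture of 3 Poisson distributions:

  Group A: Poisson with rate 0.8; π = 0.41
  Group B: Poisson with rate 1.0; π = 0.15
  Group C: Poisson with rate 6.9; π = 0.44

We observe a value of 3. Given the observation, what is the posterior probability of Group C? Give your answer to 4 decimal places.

Posterior ∝ prior × likelihood, so P(k | x) ∝ w_k f_k(x); normalise over all components.
Evaluate each component's likelihood at the observed value:
  p_A = 0.0383427
  p_B = 0.0613132
  p_C = 0.0551778
Multiply by the mixture weights:
  w_A·p_A = 0.41 × 0.0383427 = 0.0157205
  w_B·p_B = 0.15 × 0.0613132 = 0.00919699
  w_C·p_C = 0.44 × 0.0551778 = 0.0242782
Sum: 0.0157205 + 0.00919699 + 0.0242782 = 0.0491957
P(Group C | the observation) ≈ 0.4935

0.4935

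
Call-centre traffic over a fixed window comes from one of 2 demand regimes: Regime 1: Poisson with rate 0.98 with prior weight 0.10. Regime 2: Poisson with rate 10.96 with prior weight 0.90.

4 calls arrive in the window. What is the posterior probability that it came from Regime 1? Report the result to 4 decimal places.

0.1330

P(component k | x) = w_k·f_k(x) / marginal(x), where marginal(x) = Σ_j w_j·f_j(x).
Component likelihoods at x = 4 calls:
  p_1 = e^(−0.98)·0.98^4/4! = 0.014424
  p_2 = e^(−10.96)·10.96^4/4! = 0.0104511
Unnormalised posteriors:
  w_1·p_1 = 0.10 × 0.014424 = 0.0014424
  w_2·p_2 = 0.90 × 0.0104511 = 0.00940602
Normaliser: 0.0014424 + 0.00940602 = 0.0108484
P(Regime 1 | the observation) = 0.0014424 / 0.0108484 ≈ 0.1330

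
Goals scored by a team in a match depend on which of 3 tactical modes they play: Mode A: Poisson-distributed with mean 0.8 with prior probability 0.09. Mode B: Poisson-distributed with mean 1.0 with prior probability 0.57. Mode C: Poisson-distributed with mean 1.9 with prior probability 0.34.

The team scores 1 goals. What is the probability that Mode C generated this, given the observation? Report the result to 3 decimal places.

By Bayes' theorem, P(k | x) = w_k f_k(x) / Σ_j w_j f_j(x).
Component likelihoods at x = 1 goals:
  L_A = e^(−0.8)·0.8^1/1! = 0.359463
  L_B = e^(−1.0)·1.0^1/1! = 0.367879
  L_C = e^(−1.9)·1.9^1/1! = 0.28418
Multiply by the mixture weights:
  w_A·L_A = 0.09 × 0.359463 = 0.0323517
  w_B·L_B = 0.57 × 0.367879 = 0.209691
  w_C·L_C = 0.34 × 0.28418 = 0.0966213
Evidence: 0.0323517 + 0.209691 + 0.0966213 = 0.338664
P(Mode C | 1 goals) ≈ 0.285

0.285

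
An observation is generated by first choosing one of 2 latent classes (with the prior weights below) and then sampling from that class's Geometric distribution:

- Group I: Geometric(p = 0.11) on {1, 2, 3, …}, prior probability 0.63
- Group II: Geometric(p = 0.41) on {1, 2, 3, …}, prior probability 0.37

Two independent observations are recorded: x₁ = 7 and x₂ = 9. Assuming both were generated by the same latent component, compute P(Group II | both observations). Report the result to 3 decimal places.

Apply Bayes' rule: the posterior for each component is proportional to its prior times its likelihood at x.
Since both observations come from the same component, the likelihood for component k is f_k(x₁)·f_k(x₂).
  p_I = [0.11·(1−0.11)^6 = 0.11·0.496981 = 0.0546679] × [0.0433025] = 0.00236726
  p_II = [0.41·(1−0.41)^6 = 0.41·0.0421805 = 0.017294] × [0.00602005] = 0.000104111
Multiply by the mixture weights:
  P(Z=I)·p_I = 0.63 × 0.00236726 = 0.00149137
  P(Z=II)·p_II = 0.37 × 0.000104111 = 3.8521e-05
Evidence: 0.00149137 + 3.8521e-05 = 0.00152989
P(Group II | x) ≈ 0.025

0.025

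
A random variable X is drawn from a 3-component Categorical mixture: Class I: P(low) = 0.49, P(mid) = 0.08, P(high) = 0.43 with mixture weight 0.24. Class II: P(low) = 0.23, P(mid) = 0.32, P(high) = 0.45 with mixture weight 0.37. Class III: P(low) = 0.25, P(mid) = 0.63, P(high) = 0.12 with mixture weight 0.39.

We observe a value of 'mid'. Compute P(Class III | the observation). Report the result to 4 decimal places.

Apply Bayes' rule: the posterior for each component is proportional to its prior times its likelihood at x.
Categorical probabilities:
  p_I = P(mid | comp) = 0.08
  p_II = P(mid | comp) = 0.32
  p_III = P(mid | comp) = 0.63
Weight by the priors:
  π_I·p_I = 0.24 × 0.08 = 0.0192
  π_II·p_II = 0.37 × 0.32 = 0.1184
  π_III·p_III = 0.39 × 0.63 = 0.2457
Marginal: 0.0192 + 0.1184 + 0.2457 = 0.3833
P(Class III | x) ≈ 0.6410

0.6410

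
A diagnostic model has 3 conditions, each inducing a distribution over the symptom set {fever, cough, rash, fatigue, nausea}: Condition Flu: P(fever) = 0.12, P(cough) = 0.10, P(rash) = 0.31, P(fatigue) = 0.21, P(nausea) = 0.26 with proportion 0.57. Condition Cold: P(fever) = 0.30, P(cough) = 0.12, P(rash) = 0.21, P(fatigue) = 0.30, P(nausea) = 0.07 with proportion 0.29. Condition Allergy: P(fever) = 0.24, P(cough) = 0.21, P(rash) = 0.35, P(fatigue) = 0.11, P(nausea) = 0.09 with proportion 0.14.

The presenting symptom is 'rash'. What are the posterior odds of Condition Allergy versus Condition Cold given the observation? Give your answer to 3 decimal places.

The posterior odds equal the prior odds times the likelihood ratio: (P(Z=i)/P(Z=j))·(f_i(x)/f_j(x)).
Categorical probabilities:
  L_Flu = 0.31
  L_Cold = 0.21
  L_Allergy = 0.35
0.049 / 0.0609 ≈ 0.805

0.805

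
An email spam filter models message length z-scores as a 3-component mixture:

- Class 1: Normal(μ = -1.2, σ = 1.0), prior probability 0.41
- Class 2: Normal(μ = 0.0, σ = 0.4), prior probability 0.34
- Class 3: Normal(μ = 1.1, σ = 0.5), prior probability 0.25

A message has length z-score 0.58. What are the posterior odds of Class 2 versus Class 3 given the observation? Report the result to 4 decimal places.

1.0204

The posterior odds equal the prior odds times the likelihood ratio: (P(Z=i)/P(Z=j))·(f_i(x)/f_j(x)).
Evaluate each component's likelihood at the observed value:
  p_1 = 0.0818278
  p_2 = 0.348576
  p_3 = 0.464594
Posterior odds = (P(Z=2)·p_2) / (P(Z=3)·p_3) = (0.34·0.348576) / (0.25·0.464594) = 0.118516 / 0.116149 ≈ 1.0204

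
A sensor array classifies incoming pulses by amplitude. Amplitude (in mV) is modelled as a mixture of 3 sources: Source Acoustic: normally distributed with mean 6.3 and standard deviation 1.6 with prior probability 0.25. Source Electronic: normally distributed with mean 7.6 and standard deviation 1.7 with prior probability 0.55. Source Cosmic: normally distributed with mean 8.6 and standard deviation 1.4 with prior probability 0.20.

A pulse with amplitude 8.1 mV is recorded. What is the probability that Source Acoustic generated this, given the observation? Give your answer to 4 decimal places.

0.1575

By Bayes' theorem, P(k | x) = P(Z=k) f_k(x) / Σ_j P(Z=j) f_j(x).
Normal densities:
  p_Acoustic = (1/(1.6·√(2π)))·exp(−(8.1−6.3)²/(2·1.6²)) = 0.249339·exp(-0.63281) = 0.132423
  p_Electronic = (1/(1.7·√(2π)))·exp(−(8.1−7.6)²/(2·1.7²)) = 0.234672·exp(-0.04325) = 0.224738
  p_Cosmic = (1/(1.4·√(2π)))·exp(−(8.1−8.6)²/(2·1.4²)) = 0.284959·exp(-0.06378) = 0.267353
Prior × likelihood for each component:
  P(Z=Acoustic)·p_Acoustic = 0.25 × 0.132423 = 0.0331057
  P(Z=Electronic)·p_Electronic = 0.55 × 0.224738 = 0.123606
  P(Z=Cosmic)·p_Cosmic = 0.20 × 0.267353 = 0.0534706
Sum: 0.0331057 + 0.123606 + 0.0534706 = 0.210182
Responsibility of Source Acoustic: 0.0331057 / 0.210182 ≈ 0.1575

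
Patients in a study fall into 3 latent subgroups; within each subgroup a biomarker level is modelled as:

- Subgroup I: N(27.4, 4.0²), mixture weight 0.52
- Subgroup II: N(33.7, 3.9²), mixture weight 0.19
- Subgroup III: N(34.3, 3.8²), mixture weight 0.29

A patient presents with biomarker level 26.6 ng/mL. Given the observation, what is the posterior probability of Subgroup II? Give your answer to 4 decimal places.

0.0634

The responsibility of component k is P(Z=k) f_k(x) divided by Σ_j P(Z=j) f_j(x).
Evaluate each component's likelihood at the observed value:
  L_I = (1/(4.0·√(2π)))·exp(−(26.6−27.4)²/(2·4.0²)) = 0.099736·exp(-0.02000) = 0.0977607
  L_II = (1/(3.9·√(2π)))·exp(−(26.6−33.7)²/(2·3.9²)) = 0.102293·exp(-1.65713) = 0.0195057
  L_III = (1/(3.8·√(2π)))·exp(−(26.6−34.3)²/(2·3.8²)) = 0.104985·exp(-2.05298) = 0.013475
Prior × likelihood for each component:
  P(Z=I)·L_I = 0.52 × 0.0977607 = 0.0508356
  P(Z=II)·L_II = 0.19 × 0.0195057 = 0.00370608
  P(Z=III)·L_III = 0.29 × 0.013475 = 0.00390776
Sum: 0.0508356 + 0.00370608 + 0.00390776 = 0.0584494
P(Subgroup II | x) = 0.00370608 / 0.0584494 ≈ 0.0634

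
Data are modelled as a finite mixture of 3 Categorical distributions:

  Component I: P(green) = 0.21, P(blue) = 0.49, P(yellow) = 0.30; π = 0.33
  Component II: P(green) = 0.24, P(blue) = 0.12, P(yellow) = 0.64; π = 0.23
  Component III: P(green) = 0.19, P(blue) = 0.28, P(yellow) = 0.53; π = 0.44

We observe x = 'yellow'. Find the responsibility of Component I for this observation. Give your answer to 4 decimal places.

0.2065

Posterior ∝ prior × likelihood, so P(k | x) ∝ π_k f_k(x); normalise over all components.
Component likelihoods at x = 'yellow':
  p_I = 0.3
  p_II = 0.64
  p_III = 0.53
Prior × likelihood for each component:
  π_I·p_I = 0.33 × 0.3 = 0.099
  π_II·p_II = 0.23 × 0.64 = 0.1472
  π_III·p_III = 0.44 × 0.53 = 0.2332
Normaliser: 0.099 + 0.1472 + 0.2332 = 0.4794
P(Component I | data) ≈ 0.2065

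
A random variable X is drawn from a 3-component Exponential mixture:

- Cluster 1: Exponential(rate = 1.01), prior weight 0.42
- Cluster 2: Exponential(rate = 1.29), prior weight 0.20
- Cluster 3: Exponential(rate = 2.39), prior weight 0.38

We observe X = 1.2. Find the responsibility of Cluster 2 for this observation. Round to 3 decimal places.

0.236

Apply Bayes' rule: the posterior for each component is proportional to its prior times its likelihood at x.
Component likelihoods at x = 1.2:
  f_1 = 1.01·e^(−1.01·1.2) = 1.01·e^(−1.2120) = 0.300577
  f_2 = 1.29·e^(−1.29·1.2) = 1.29·e^(−1.5480) = 0.274348
  f_3 = 2.39·e^(−2.39·1.2) = 2.39·e^(−2.8680) = 0.135782
Multiply by the mixture weights:
  π_1·f_1 = 0.42 × 0.300577 = 0.126243
  π_2·f_2 = 0.20 × 0.274348 = 0.0548696
  π_3·f_3 = 0.38 × 0.135782 = 0.0515971
Sum: 0.126243 + 0.0548696 + 0.0515971 = 0.232709
Responsibility of Cluster 2: 0.0548696 / 0.232709 ≈ 0.236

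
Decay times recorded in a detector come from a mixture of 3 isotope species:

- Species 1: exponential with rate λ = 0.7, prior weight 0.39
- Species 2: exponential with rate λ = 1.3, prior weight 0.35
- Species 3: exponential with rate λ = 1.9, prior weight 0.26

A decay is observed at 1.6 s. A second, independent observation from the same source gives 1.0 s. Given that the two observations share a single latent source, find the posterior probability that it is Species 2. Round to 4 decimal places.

0.3483

Apply Bayes' rule: the posterior for each component is proportional to its prior times its likelihood at x.
Since both observations come from the same component, the likelihood for component k is f_k(x₁)·f_k(x₂).
  f_1 = [0.228396] × [0.34761] = 0.0793926
  f_2 = [0.162409] × [0.354291] = 0.0575402
  f_3 = [0.0908863] × [0.28418] = 0.0258281
Prior × likelihood for each component:
  π_1·f_1 = 0.39 × 0.0793926 = 0.0309631
  π_2·f_2 = 0.35 × 0.0575402 = 0.0201391
  π_3·f_3 = 0.26 × 0.0258281 = 0.00671531
Marginal: 0.0309631 + 0.0201391 + 0.00671531 = 0.0578175
P(Species 2 | data) ≈ 0.3483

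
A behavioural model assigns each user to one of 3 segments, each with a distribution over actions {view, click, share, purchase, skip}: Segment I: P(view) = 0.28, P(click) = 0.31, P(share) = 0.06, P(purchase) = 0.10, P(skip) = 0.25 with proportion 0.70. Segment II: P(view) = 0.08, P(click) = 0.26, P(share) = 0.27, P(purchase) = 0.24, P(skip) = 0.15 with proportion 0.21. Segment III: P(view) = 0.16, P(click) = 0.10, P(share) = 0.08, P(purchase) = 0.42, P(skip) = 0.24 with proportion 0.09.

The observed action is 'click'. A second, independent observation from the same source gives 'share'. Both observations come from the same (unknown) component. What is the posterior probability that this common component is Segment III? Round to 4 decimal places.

0.0253

Apply Bayes' rule: the posterior for each component is proportional to its prior times its likelihood at x.
Since both observations come from the same component, the likelihood for component k is f_k(x₁)·f_k(x₂).
  L_I = [P(click | comp) = 0.31] × [0.06] = 0.0186
  L_II = [P(click | comp) = 0.26] × [0.27] = 0.0702
  L_III = [P(click | comp) = 0.10] × [0.08] = 0.008
Prior × likelihood for each component:
  w_I·L_I = 0.70 × 0.0186 = 0.01302
  w_II·L_II = 0.21 × 0.0702 = 0.014742
  w_III·L_III = 0.09 × 0.008 = 0.00072
Marginal: 0.01302 + 0.014742 + 0.00072 = 0.028482
So the posterior for Segment III is 0.00072 / 0.028482 ≈ 0.0253.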